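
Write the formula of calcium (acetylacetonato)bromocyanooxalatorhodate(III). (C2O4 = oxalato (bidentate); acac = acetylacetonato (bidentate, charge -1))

Ca[Rh(acac)Br(C2O4)(CN)]

Ligands: 1 oxalato (C2O4, -2), 1 acetylacetonato (acac, -1), 1 cyano (CN, -1), 1 bromo (Br, -1). Ligand charge sum = -5.
Charge balance with calcium (+2) requires 1 complex ion per 1 calcium.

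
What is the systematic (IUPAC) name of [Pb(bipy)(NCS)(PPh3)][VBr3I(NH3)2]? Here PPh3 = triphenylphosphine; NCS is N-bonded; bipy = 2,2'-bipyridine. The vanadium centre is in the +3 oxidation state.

(2,2'-bipyridine)isothiocyanato(triphenylphosphine)lead(II) diamminetribromoiodovanadate(III)

Both ions are complex: the cation is named first with the plain metal name, the anion second with the -ate form; each ion's ligands are alphabetised independently.
V is given as +3; the anion's ligand charges sum to -4, so the complex anion is 1−.
A 1:1 salt means the cation carries the equal and opposite charge, 1+.
Cation: ligand charges sum to -1; for the ion to be 1+, Pb = +2.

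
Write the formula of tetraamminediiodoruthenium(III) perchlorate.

Ligands: 4 ammine (NH3, neutral), 2 iodo (I, -1). Ligand charge sum = -2.
With Ru in oxidation state +3, the complex ion is [Ru...]^1+.
Charge balance with perchlorate (-1) requires 1 complex ion per 1 perchlorate.

[RuI2(NH3)4]ClO4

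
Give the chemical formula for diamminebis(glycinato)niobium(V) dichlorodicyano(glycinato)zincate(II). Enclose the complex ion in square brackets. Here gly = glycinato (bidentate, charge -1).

Cation [Nb…]: ligand charges -2, Nb(V) ⇒ ion charge 3+.
Anion [Zn…]: ligand charges -5, Zn(II) ⇒ ion charge 3−.
One 3+ cation balances one 3− anion.

[Nb(gly)2(NH3)2][ZnCl2(CN)2(gly)]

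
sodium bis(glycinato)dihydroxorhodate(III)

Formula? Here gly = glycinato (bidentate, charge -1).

Ligands: 2 glycinato (gly, -1), 2 hydroxo (OH, -1). Ligand charge sum = -4.
Charge balance with sodium (+1) requires 1 complex ion per 1 sodium.

Na[Rh(gly)2(OH)2]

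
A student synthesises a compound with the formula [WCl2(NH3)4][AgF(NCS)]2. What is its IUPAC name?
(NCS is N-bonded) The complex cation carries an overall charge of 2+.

Both ions are complex: the cation is named first with the plain metal name, the anion second with the -ate form; each ion's ligands are alphabetised independently.
The complex cation is given as 2+; its ligand charges sum to -2, so W = +4.
With 2 anions per cation, each anion must be 2/2 = 1−.
Anion: ligand charges sum to -2; for the ion to be 1−, Ag = +1.

tetraamminedichlorotungsten(IV) fluoroisothiocyanatoargentate(I)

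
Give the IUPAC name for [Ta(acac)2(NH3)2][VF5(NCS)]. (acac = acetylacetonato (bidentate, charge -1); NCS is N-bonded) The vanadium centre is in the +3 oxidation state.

V is given as +3; the anion's ligand charges sum to -6, so the complex anion is 3−.
A 1:1 salt means the cation carries the equal and opposite charge, 3+.
Cation: ligand charges sum to -2; for the ion to be 3+, Ta = +5.

bis(acetylacetonato)diamminetantalum(V) pentafluoroisothiocyanatovanadate(III)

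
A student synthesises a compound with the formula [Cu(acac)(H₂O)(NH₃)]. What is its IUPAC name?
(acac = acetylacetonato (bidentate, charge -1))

There is no counter-ion, so the complex is neutral overall.
Ligand charges: 1×aqua (neutral), 1×acetylacetonato (-1 each), 1×ammine (neutral); total -1. So Cu + (-1) = 0, giving Cu = +1.
Ligands are named alphabetically: acetylacetonato before ammine before aqua.

(acetylacetonato)ammineaquacopper(I)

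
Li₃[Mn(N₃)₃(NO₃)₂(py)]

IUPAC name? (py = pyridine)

lithium triazidodinitrato(pyridine)manganate(II)

The 3 lithium counter-ions carry a total charge of +3, so each complex ion is 3−.
Ligand charges: 1×pyridine (neutral), 3×azido (-1 each), 2×nitrato (-1 each); total -5. So Mn + (-5) = 3−, giving Mn = +2.
The complex ion is anionic, so manganese takes the -ate form manganate(II).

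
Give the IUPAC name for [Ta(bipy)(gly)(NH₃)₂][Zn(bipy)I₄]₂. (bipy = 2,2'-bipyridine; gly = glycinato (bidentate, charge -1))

Both ions are complex: the cation is named first with the plain metal name, the anion second with the -ate form; each ion's ligands are alphabetised independently.
Zinc is always +2 in its complexes; the anion's ligand charges sum to -4, so the complex anion is 2−.
With 2 anions per cation, the cation must be 2×2 = 4+.
Cation: ligand charges sum to -1; for the ion to be 4+, Ta = +5.

diammine(2,2'-bipyridine)(glycinato)tantalum(V) (2,2'-bipyridine)tetraiodozincate(II)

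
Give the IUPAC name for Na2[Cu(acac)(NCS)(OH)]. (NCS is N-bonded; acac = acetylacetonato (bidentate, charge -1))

The 2 sodium counter-ions carry a total charge of +2, so each complex ion is 2−.
Ligand charges: 1×hydroxo (-1 each), 1×isothiocyanato (-1 each), 1×acetylacetonato (-1 each); total -3. So Cu + (-3) = 2−, giving Cu = +1.
Ligands are named alphabetically: acetylacetonato before hydroxo before isothiocyanato.
The complex ion is anionic, so copper takes the -ate form cuprate(I).

sodium (acetylacetonato)hydroxoisothiocyanatocuprate(I)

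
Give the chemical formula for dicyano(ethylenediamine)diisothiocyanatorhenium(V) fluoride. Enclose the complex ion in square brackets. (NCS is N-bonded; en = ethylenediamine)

Ligands: 2 isothiocyanato (NCS, -1), 1 ethylenediamine (en, neutral), 2 cyano (CN, -1). Ligand charge sum = -4.
With Re in oxidation state +5, the complex ion is [Re...]^1+.
Charge balance with fluoride (-1) requires 1 complex ion per 1 fluoride.

[Re(CN)2(en)(NCS)2]F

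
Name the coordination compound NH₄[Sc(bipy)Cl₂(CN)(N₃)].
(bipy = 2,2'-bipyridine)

The 1 ammonium counter-ion carries a total charge of +1, so each complex ion is 1−.
Ligand charges: 1×azido (-1 each), 2×chloro (-1 each), 1×2,2'-bipyridine (neutral), 1×cyano (-1 each); total -4. So Sc + (-4) = 1−, giving Sc = +3.
Ligands are named alphabetically: azido before bipyridine before chloro before cyano.
The complex ion is anionic, so scandium takes the -ate form scandate(III).

ammonium azido(2,2'-bipyridine)dichlorocyanoscandate(III)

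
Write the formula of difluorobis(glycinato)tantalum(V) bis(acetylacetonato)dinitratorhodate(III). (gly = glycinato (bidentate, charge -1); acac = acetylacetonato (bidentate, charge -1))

Cation [Ta…]: ligand charges -4, Ta(V) ⇒ ion charge 1+.
Anion [Rh…]: ligand charges -4, Rh(III) ⇒ ion charge 1−.
One 1+ cation balances one 1− anion.

[TaF2(gly)2][Rh(acac)2(NO3)2]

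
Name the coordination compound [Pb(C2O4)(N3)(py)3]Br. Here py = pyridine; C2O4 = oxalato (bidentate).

azidooxalatotris(pyridine)lead(IV) bromide

The 1 bromide counter-ion carries a total charge of -1, so each complex ion is 1+.
Ligand charges: 3×pyridine (neutral), 1×azido (-1 each), 1×oxalato (-2 each); total -3. So Pb + (-3) = 1+, giving Pb = +4.
Ligands are named alphabetically: azido before oxalato before pyridine.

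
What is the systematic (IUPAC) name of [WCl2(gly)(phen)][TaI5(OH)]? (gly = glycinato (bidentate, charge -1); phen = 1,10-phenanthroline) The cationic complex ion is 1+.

The complex cation is given as 1+; its ligand charges sum to -3, so W = +4.
A 1:1 salt means the anion carries the equal and opposite charge, 1−.
Anion: ligand charges sum to -6; for the ion to be 1−, Ta = +5.

dichloro(glycinato)(1,10-phenanthroline)tungsten(IV) hydroxopentaiodotantalate(V)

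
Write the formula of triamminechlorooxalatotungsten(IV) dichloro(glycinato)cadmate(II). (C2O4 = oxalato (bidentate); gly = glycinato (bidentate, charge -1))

[W(C2O4)Cl(NH3)3][CdCl2(gly)]

Cation [W…]: ligand charges -3, W(IV) ⇒ ion charge 1+.
Anion [Cd…]: ligand charges -3, Cd(II) ⇒ ion charge 1−.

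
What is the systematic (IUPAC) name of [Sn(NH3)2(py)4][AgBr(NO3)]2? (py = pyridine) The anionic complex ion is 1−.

Both ions are complex: the cation is named first with the plain metal name, the anion second with the -ate form; each ion's ligands are alphabetised independently.
The complex anion is given as 1−; its ligand charges sum to -2, so Ag = +1.
With 2 anions per cation, the cation must be 2×1 = 2+.
Cation: ligand charges sum to 0; for the ion to be 2+, Sn = +2.

diamminetetrakis(pyridine)tin(II) bromonitratoargentate(I)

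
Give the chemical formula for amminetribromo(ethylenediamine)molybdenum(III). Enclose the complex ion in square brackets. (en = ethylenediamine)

[MoBr3(en)(NH3)]

Ligands: 1 ethylenediamine (en, neutral), 3 bromo (Br, -1), 1 ammine (NH3, neutral). Ligand charge sum = -3.
With Mo in oxidation state +3, the complex ion is [Mo...].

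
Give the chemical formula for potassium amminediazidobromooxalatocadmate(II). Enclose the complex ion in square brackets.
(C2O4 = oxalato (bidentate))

Ligands: 2 azido (N3, -1), 1 ammine (NH3, neutral), 1 bromo (Br, -1), 1 oxalato (C2O4, -2). Ligand charge sum = -5.
With Cd in oxidation state +2, the complex ion is [Cd...]^3−.
Charge balance with potassium (+1) requires 1 complex ion per 3 potassium.

K3[CdBr(C2O4)(N3)2(NH3)]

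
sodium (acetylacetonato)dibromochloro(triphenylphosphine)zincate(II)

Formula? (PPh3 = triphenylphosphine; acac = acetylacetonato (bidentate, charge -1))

Na2[Zn(acac)Br2Cl(PPh3)]

Ligands: 1 triphenylphosphine (PPh3, neutral), 2 bromo (Br, -1), 1 acetylacetonato (acac, -1), 1 chloro (Cl, -1). Ligand charge sum = -4.
With Zn in oxidation state +2, the complex ion is [Zn...]^2−.
Charge balance with sodium (+1) requires 1 complex ion per 2 sodium.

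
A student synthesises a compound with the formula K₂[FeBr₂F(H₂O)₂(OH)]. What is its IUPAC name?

The 2 potassium counter-ions carry a total charge of +2, so each complex ion is 2−.
Ligand charges: 2×bromo (-1 each), 1×fluoro (-1 each), 1×hydroxo (-1 each), 2×aqua (neutral); total -4. So Fe + (-4) = 2−, giving Fe = +2.
Ligands are named alphabetically: aqua before bromo before fluoro before hydroxo.
The complex ion is anionic, so iron takes the -ate form ferrate(II).

potassium diaquadibromofluorohydroxoferrate(II)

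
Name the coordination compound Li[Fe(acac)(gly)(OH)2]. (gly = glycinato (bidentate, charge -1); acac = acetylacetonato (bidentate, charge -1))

lithium (acetylacetonato)(glycinato)dihydroxoferrate(III)

The 1 lithium counter-ion carries a total charge of +1, so each complex ion is 1−.
Ligand charges: 1×glycinato (-1 each), 1×acetylacetonato (-1 each), 2×hydroxo (-1 each); total -4. So Fe + (-4) = 1−, giving Fe = +3.
Ligands are named alphabetically: acetylacetonato before glycinato before hydroxo.
The complex ion is anionic, so iron takes the -ate form ferrate(III).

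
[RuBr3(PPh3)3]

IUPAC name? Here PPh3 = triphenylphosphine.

tribromotris(triphenylphosphine)ruthenium(III)

There is no counter-ion, so the complex is neutral overall.
Ligand charges: 3×triphenylphosphine (neutral), 3×bromo (-1 each); total -3. So Ru + (-3) = 0, giving Ru = +3.
Ligands are named alphabetically: bromo before triphenylphosphine.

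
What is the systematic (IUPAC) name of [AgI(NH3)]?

ammineiodosilver(I)

There is no counter-ion, so the complex is neutral overall.
Ligand charges: 1×iodo (-1 each), 1×ammine (neutral); total -1. So Ag + (-1) = 0, giving Ag = +1.
Ligands are named alphabetically: ammine before iodo.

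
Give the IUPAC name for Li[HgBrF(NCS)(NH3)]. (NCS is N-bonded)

The 1 lithium counter-ion carries a total charge of +1, so each complex ion is 1−.
Ligand charges: 1×fluoro (-1 each), 1×bromo (-1 each), 1×ammine (neutral), 1×isothiocyanato (-1 each); total -3. So Hg + (-3) = 1−, giving Hg = +2.
The complex ion is anionic, so mercury takes the -ate form mercurate(II).

lithium amminebromofluoroisothiocyanatomercurate(II)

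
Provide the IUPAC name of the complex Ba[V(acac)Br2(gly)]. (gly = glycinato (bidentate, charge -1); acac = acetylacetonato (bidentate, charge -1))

The 1 barium counter-ion carries a total charge of +2, so each complex ion is 2−.
Ligand charges: 1×glycinato (-1 each), 2×bromo (-1 each), 1×acetylacetonato (-1 each); total -4. So V + (-4) = 2−, giving V = +2.
Ligands are named alphabetically: acetylacetonato before bromo before glycinato.
The complex ion is anionic, so vanadium takes the -ate form vanadate(II).

barium (acetylacetonato)dibromo(glycinato)vanadate(II)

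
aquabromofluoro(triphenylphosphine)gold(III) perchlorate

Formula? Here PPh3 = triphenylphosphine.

Ligands: 1 aqua (H2O, neutral), 1 fluoro (F, -1), 1 bromo (Br, -1), 1 triphenylphosphine (PPh3, neutral). Ligand charge sum = -2.
With Au in oxidation state +3, the complex ion is [Au...]^1+.
Charge balance with perchlorate (-1) requires 1 complex ion per 1 perchlorate.

[AuBrF(H2O)(PPh3)]ClO4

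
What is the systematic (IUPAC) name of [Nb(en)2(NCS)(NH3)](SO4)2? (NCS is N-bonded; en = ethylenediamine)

The 2 sulfate counter-ions carry a total charge of -4, so each complex ion is 4+.
Ligand charges: 1×isothiocyanato (-1 each), 1×ammine (neutral), 2×ethylenediamine (neutral); total -1. So Nb + (-1) = 4+, giving Nb = +5.
Ligands are named alphabetically: ammine before ethylenediamine before isothiocyanato.

amminebis(ethylenediamine)isothiocyanatoniobium(V) sulfate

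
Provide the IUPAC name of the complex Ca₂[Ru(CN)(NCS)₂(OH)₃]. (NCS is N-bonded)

The 2 calcium counter-ions carry a total charge of +4, so each complex ion is 4−.
Ligand charges: 2×isothiocyanato (-1 each), 1×cyano (-1 each), 3×hydroxo (-1 each); total -6. So Ru + (-6) = 4−, giving Ru = +2.
Ligands are named alphabetically: cyano before hydroxo before isothiocyanato.
The complex ion is anionic, so ruthenium takes the -ate form ruthenate(II).

calcium cyanotrihydroxodiisothiocyanatoruthenate(II)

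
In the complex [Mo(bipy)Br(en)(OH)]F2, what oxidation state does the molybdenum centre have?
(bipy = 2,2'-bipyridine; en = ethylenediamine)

+4

2 fluoride outside the brackets (-1 each) → the complex ion is 2+.
Ligand charges: 1×bipy neutral; 1×Br = -1; 1×en neutral; 1×OH = -1; sum -2.
Mo + (-2) = 2+ ⇒ Mo is +4.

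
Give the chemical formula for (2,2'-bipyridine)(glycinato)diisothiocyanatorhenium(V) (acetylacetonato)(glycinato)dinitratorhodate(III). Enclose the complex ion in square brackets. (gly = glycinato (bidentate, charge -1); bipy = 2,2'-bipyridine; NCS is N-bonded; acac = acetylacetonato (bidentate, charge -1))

Cation [Re…]: ligand charges -3, Re(V) ⇒ ion charge 2+.
Anion [Rh…]: ligand charges -4, Rh(III) ⇒ ion charge 1−.

[Re(bipy)(gly)(NCS)2][Rh(acac)(gly)(NO3)2]2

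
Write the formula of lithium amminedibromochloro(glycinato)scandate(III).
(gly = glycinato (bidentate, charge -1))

Ligands: 2 bromo (Br, -1), 1 chloro (Cl, -1), 1 glycinato (gly, -1), 1 ammine (NH3, neutral). Ligand charge sum = -4.
With Sc in oxidation state +3, the complex ion is [Sc...]^1−.
Charge balance with lithium (+1) requires 1 complex ion per 1 lithium.

Li[ScBr2Cl(gly)(NH3)]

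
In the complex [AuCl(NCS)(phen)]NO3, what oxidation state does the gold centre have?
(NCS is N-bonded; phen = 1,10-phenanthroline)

+3

1 nitrate outside the brackets (-1 each) → the complex ion is 1+.
Ligand charges: 1×NCS = -1; 1×Cl = -1; 1×phen neutral; sum -2.
Au + (-2) = 1+ ⇒ Au is +3.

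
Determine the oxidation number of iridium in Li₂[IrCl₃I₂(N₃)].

+4

2 lithium outside the brackets (+1 each) → the complex ion is 2−.
Ligand charges: 3×Cl = -3; 1×N3 = -1; 2×I = -2; sum -6.
Ir + (-6) = 2− ⇒ Ir is +4.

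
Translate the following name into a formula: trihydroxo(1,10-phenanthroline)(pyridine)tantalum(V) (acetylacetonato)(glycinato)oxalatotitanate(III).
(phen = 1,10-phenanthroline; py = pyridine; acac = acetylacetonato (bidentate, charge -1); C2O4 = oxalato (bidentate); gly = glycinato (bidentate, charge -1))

[Ta(OH)3(phen)(py)][Ti(acac)(C2O4)(gly)]2

Cation [Ta…]: ligand charges -3, Ta(V) ⇒ ion charge 2+.
Anion [Ti…]: ligand charges -4, Ti(III) ⇒ ion charge 1−.
One 2+ cation requires 2 of the 1− anion.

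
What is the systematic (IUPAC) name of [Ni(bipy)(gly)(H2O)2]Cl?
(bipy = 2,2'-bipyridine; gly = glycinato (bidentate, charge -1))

diaqua(2,2'-bipyridine)(glycinato)nickel(II) chloride

The 1 chloride counter-ion carries a total charge of -1, so each complex ion is 1+.
Ligand charges: 2×aqua (neutral), 1×2,2'-bipyridine (neutral), 1×glycinato (-1 each); total -1. So Ni + (-1) = 1+, giving Ni = +2.
Ligands are named alphabetically: aqua before bipyridine before glycinato.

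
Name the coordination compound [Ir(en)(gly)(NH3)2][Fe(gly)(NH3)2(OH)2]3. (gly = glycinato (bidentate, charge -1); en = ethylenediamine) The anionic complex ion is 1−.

diammine(ethylenediamine)(glycinato)iridium(IV) diammine(glycinato)dihydroxoferrate(II)

Both ions are complex: the cation is named first with the plain metal name, the anion second with the -ate form; each ion's ligands are alphabetised independently.
The complex anion is given as 1−; its ligand charges sum to -3, so Fe = +2.
With 3 anions per cation, the cation must be 3×1 = 3+.
Cation: ligand charges sum to -1; for the ion to be 3+, Ir = +4.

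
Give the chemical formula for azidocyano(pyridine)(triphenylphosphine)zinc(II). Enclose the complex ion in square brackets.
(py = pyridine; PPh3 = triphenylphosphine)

Ligands: 1 pyridine (py, neutral), 1 triphenylphosphine (PPh3, neutral), 1 azido (N3, -1), 1 cyano (CN, -1). Ligand charge sum = -2.
With Zn in oxidation state +2, the complex ion is [Zn...].

[Zn(CN)(N3)(PPh3)(py)]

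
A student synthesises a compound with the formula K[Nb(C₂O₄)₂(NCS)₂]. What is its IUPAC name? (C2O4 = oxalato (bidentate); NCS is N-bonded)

potassium diisothiocyanatodioxalatoniobate(V)

The 1 potassium counter-ion carries a total charge of +1, so each complex ion is 1−.
Ligand charges: 2×oxalato (-2 each), 2×isothiocyanato (-1 each); total -6. So Nb + (-6) = 1−, giving Nb = +5.
The complex ion is anionic, so niobium takes the -ate form niobate(V).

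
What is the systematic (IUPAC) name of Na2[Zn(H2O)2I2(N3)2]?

The 2 sodium counter-ions carry a total charge of +2, so each complex ion is 2−.
Ligand charges: 2×azido (-1 each), 2×iodo (-1 each), 2×aqua (neutral); total -4. So Zn + (-4) = 2−, giving Zn = +2.
The complex ion is anionic, so zinc takes the -ate form zincate(II).

sodium diaquadiazidodiiodozincate(II)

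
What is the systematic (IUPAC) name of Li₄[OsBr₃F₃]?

lithium tribromotrifluoroosmate(II)

The 4 lithium counter-ions carry a total charge of +4, so each complex ion is 4−.
Ligand charges: 3×bromo (-1 each), 3×fluoro (-1 each); total -6. So Os + (-6) = 4−, giving Os = +2.
Ligands are named alphabetically: bromo before fluoro.
The complex ion is anionic, so osmium takes the -ate form osmate(II).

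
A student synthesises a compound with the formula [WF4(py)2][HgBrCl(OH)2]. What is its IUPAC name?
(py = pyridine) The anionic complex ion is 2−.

Both ions are complex: the cation is named first with the plain metal name, the anion second with the -ate form; each ion's ligands are alphabetised independently.
The complex anion is given as 2−; its ligand charges sum to -4, so Hg = +2.
A 1:1 salt means the cation carries the equal and opposite charge, 2+.
Cation: ligand charges sum to -4; for the ion to be 2+, W = +6.

tetrafluorobis(pyridine)tungsten(VI) bromochlorodihydroxomercurate(II)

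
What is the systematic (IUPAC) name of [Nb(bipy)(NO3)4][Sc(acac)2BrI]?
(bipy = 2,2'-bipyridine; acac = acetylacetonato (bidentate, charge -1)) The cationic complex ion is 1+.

(2,2'-bipyridine)tetranitratoniobium(V) bis(acetylacetonato)bromoiodoscandate(III)

Both ions are complex: the cation is named first with the plain metal name, the anion second with the -ate form; each ion's ligands are alphabetised independently.
The complex cation is given as 1+; its ligand charges sum to -4, so Nb = +5.
A 1:1 salt means the anion carries the equal and opposite charge, 1−.
Anion: ligand charges sum to -4; for the ion to be 1−, Sc = +3.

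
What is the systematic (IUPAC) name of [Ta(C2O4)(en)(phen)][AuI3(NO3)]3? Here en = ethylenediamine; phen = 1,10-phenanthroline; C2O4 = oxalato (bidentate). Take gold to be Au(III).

(ethylenediamine)oxalato(1,10-phenanthroline)tantalum(V) triiodonitratoaurate(III)

Both ions are complex: the cation is named first with the plain metal name, the anion second with the -ate form; each ion's ligands are alphabetised independently.
Au is given as +3; the anion's ligand charges sum to -4, so the complex anion is 1−.
With 3 anions per cation, the cation must be 3×1 = 3+.
Cation: ligand charges sum to -2; for the ion to be 3+, Ta = +5.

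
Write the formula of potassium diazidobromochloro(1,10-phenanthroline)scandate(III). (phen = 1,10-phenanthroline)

Ligands: 1 1,10-phenanthroline (phen, neutral), 2 azido (N3, -1), 1 chloro (Cl, -1), 1 bromo (Br, -1). Ligand charge sum = -4.
With Sc in oxidation state +3, the complex ion is [Sc...]^1−.
Charge balance with potassium (+1) requires 1 complex ion per 1 potassium.

K[ScBrCl(N3)2(phen)]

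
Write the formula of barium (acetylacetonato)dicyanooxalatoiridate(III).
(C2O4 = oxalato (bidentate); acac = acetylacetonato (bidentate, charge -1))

Ligands: 2 cyano (CN, -1), 1 oxalato (C2O4, -2), 1 acetylacetonato (acac, -1). Ligand charge sum = -5.
With Ir in oxidation state +3, the complex ion is [Ir...]^2−.
Charge balance with barium (+2) requires 1 complex ion per 1 barium.

Ba[Ir(acac)(C2O4)(CN)2]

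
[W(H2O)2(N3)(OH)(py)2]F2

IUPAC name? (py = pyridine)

diaquaazidohydroxobis(pyridine)tungsten(IV) fluoride

The 2 fluoride counter-ions carry a total charge of -2, so each complex ion is 2+.
Ligand charges: 1×azido (-1 each), 2×aqua (neutral), 2×pyridine (neutral), 1×hydroxo (-1 each); total -2. So W + (-2) = 2+, giving W = +4.
Ligands are named alphabetically: aqua before azido before hydroxo before pyridine.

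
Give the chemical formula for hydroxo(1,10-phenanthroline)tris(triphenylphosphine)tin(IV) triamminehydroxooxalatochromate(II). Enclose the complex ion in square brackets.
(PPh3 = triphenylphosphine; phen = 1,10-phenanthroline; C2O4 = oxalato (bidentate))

Cation [Sn…]: ligand charges -1, Sn(IV) ⇒ ion charge 3+.
Anion [Cr…]: ligand charges -3, Cr(II) ⇒ ion charge 1−.
One 3+ cation requires 3 of the 1− anion.

[Sn(OH)(phen)(PPh3)3][Cr(C2O4)(NH3)3(OH)]3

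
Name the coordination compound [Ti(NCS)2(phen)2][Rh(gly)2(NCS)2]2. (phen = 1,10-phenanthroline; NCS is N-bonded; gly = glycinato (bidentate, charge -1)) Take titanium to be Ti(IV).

diisothiocyanatobis(1,10-phenanthroline)titanium(IV) bis(glycinato)diisothiocyanatorhodate(III)

Ti is given as +4; the cation's ligand charges sum to -2, so the complex cation is 2+.
With 2 anions per cation, each anion must be 2/2 = 1−.
Anion: ligand charges sum to -4; for the ion to be 1−, Rh = +3.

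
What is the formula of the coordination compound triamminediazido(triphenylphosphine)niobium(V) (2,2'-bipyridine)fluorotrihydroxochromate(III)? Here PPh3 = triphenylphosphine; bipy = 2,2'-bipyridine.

[Nb(N3)2(NH3)3(PPh3)][Cr(bipy)F(OH)3]3

Cation [Nb…]: ligand charges -2, Nb(V) ⇒ ion charge 3+.
Anion [Cr…]: ligand charges -4, Cr(III) ⇒ ion charge 1−.
One 3+ cation requires 3 of the 1− anion.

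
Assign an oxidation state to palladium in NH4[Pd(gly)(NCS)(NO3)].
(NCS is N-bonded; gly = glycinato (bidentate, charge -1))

1 ammonium outside the brackets (+1 each) → the complex ion is 1−.
Ligand charges: 1×NCS = -1; 1×NO3 = -1; 1×gly = -1; sum -3.
Pd + (-3) = 1− ⇒ Pd is +2.

+2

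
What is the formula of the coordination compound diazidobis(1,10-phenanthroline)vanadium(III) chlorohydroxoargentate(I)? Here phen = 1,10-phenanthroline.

[V(N3)2(phen)2][AgCl(OH)]

Cation [V…]: ligand charges -2, V(III) ⇒ ion charge 1+.
Anion [Ag…]: ligand charges -2, Ag(I) ⇒ ion charge 1−.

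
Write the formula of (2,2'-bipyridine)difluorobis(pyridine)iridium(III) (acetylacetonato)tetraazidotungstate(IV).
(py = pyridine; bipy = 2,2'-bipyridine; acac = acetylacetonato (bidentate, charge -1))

Cation [Ir…]: ligand charges -2, Ir(III) ⇒ ion charge 1+.
Anion [W…]: ligand charges -5, W(IV) ⇒ ion charge 1−.
One 1+ cation balances one 1− anion.

[Ir(bipy)F2(py)2][W(acac)(N3)4]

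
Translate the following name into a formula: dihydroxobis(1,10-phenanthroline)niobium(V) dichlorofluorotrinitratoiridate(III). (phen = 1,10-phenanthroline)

[Nb(OH)2(phen)2][IrCl2F(NO3)3]

Cation [Nb…]: ligand charges -2, Nb(V) ⇒ ion charge 3+.
Anion [Ir…]: ligand charges -6, Ir(III) ⇒ ion charge 3−.
One 3+ cation balances one 3− anion.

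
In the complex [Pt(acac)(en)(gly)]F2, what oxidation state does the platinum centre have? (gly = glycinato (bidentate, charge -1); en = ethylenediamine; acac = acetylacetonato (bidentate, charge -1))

2 fluoride outside the brackets (-1 each) → the complex ion is 2+.
Ligand charges: 1×gly = -1; 1×en neutral; 1×acac = -1; sum -2.
Pt + (-2) = 2+ ⇒ Pt is +4.

+4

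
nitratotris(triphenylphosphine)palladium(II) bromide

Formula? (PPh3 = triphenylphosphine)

[Pd(NO3)(PPh3)3]Br

Ligands: 3 triphenylphosphine (PPh3, neutral), 1 nitrato (NO3, -1). Ligand charge sum = -1.
Charge balance with bromide (-1) requires 1 complex ion per 1 bromide.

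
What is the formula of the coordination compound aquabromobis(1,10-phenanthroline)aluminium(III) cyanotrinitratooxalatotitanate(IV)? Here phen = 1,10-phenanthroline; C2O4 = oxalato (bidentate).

[AlBr(H2O)(phen)2][Ti(C2O4)(CN)(NO3)3]

Cation [Al…]: ligand charges -1, Al(III) ⇒ ion charge 2+.
Anion [Ti…]: ligand charges -6, Ti(IV) ⇒ ion charge 2−.
One 2+ cation balances one 2− anion.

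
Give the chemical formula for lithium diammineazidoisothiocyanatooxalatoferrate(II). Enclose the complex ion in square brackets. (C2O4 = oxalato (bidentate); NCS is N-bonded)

Li2[Fe(C2O4)(N3)(NCS)(NH3)2]

Ligands: 1 oxalato (C2O4, -2), 1 azido (N3, -1), 2 ammine (NH3, neutral), 1 isothiocyanato (NCS, -1). Ligand charge sum = -4.
With Fe in oxidation state +2, the complex ion is [Fe...]^2−.
Charge balance with lithium (+1) requires 1 complex ion per 2 lithium.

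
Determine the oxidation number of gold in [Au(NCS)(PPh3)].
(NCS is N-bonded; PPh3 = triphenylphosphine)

+1

No counter-ion: the bracketed complex is neutral.
Ligand charges: 1×NCS = -1; 1×PPh3 neutral; sum -1.
Au + (-1) = 0 ⇒ Au is +1.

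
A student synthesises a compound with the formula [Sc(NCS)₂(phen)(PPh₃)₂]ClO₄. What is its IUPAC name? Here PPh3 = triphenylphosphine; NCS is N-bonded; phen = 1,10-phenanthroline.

diisothiocyanato(1,10-phenanthroline)bis(triphenylphosphine)scandium(III) perchlorate

The 1 perchlorate counter-ion carries a total charge of -1, so each complex ion is 1+.
Ligand charges: 2×triphenylphosphine (neutral), 2×isothiocyanato (-1 each), 1×1,10-phenanthroline (neutral); total -2. So Sc + (-2) = 1+, giving Sc = +3.
Ligands are named alphabetically: isothiocyanato before phenanthroline before triphenylphosphine.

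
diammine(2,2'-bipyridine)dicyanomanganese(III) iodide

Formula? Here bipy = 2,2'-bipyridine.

[Mn(bipy)(CN)2(NH3)2]I

Ligands: 2 cyano (CN, -1), 1 2,2'-bipyridine (bipy, neutral), 2 ammine (NH3, neutral). Ligand charge sum = -2.
With Mn in oxidation state +3, the complex ion is [Mn...]^1+.
Charge balance with iodide (-1) requires 1 complex ion per 1 iodide.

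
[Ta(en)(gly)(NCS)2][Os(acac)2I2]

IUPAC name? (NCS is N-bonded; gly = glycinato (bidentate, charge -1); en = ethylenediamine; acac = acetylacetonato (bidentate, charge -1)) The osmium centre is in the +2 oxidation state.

(ethylenediamine)(glycinato)diisothiocyanatotantalum(V) bis(acetylacetonato)diiodoosmate(II)

Os is given as +2; the anion's ligand charges sum to -4, so the complex anion is 2−.
A 1:1 salt means the cation carries the equal and opposite charge, 2+.
Cation: ligand charges sum to -3; for the ion to be 2+, Ta = +5.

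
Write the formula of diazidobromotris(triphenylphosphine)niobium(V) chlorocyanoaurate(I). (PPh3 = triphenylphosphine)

Cation [Nb…]: ligand charges -3, Nb(V) ⇒ ion charge 2+.
Anion [Au…]: ligand charges -2, Au(I) ⇒ ion charge 1−.
One 2+ cation requires 2 of the 1− anion.

[NbBr(N3)2(PPh3)3][AuCl(CN)]2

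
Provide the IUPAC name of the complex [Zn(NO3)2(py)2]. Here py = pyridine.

dinitratobis(pyridine)zinc(II)

There is no counter-ion, so the complex is neutral overall.
Ligand charges: 2×pyridine (neutral), 2×nitrato (-1 each); total -2. So Zn + (-2) = 0, giving Zn = +2.
Ligands are named alphabetically: nitrato before pyridine.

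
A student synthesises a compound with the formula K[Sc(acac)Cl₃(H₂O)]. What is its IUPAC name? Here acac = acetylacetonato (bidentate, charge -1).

potassium (acetylacetonato)aquatrichloroscandate(III)

The 1 potassium counter-ion carries a total charge of +1, so each complex ion is 1−.
Ligand charges: 3×chloro (-1 each), 1×aqua (neutral), 1×acetylacetonato (-1 each); total -4. So Sc + (-4) = 1−, giving Sc = +3.
Ligands are named alphabetically: acetylacetonato before aqua before chloro.
The complex ion is anionic, so scandium takes the -ate form scandate(III).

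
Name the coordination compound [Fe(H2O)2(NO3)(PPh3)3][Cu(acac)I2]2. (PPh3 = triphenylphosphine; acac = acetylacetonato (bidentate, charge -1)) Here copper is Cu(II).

Cu is given as +2; the anion's ligand charges sum to -3, so the complex anion is 1−.
With 2 anions per cation, the cation must be 2×1 = 2+.
Cation: ligand charges sum to -1; for the ion to be 2+, Fe = +3.

diaquanitratotris(triphenylphosphine)iron(III) (acetylacetonato)diiodocuprate(II)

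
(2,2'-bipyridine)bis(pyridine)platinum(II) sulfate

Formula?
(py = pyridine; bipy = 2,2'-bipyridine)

Ligands: 2 pyridine (py, neutral), 1 2,2'-bipyridine (bipy, neutral). Ligand charge sum = 0.
With Pt in oxidation state +2, the complex ion is [Pt...]^2+.
Charge balance with sulfate (-2) requires 1 complex ion per 1 sulfate.

[Pt(bipy)(py)2]SO4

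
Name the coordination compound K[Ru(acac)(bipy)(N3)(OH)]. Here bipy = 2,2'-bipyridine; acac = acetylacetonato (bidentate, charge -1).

potassium (acetylacetonato)azido(2,2'-bipyridine)hydroxoruthenate(II)

The 1 potassium counter-ion carries a total charge of +1, so each complex ion is 1−.
Ligand charges: 1×azido (-1 each), 1×2,2'-bipyridine (neutral), 1×hydroxo (-1 each), 1×acetylacetonato (-1 each); total -3. So Ru + (-3) = 1−, giving Ru = +2.
Ligands are named alphabetically: acetylacetonato before azido before bipyridine before hydroxo.
The complex ion is anionic, so ruthenium takes the -ate form ruthenate(II).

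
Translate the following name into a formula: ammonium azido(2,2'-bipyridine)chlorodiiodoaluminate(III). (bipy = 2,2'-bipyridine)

Ligands: 2 iodo (I, -1), 1 2,2'-bipyridine (bipy, neutral), 1 azido (N3, -1), 1 chloro (Cl, -1). Ligand charge sum = -4.
Charge balance with ammonium (+1) requires 1 complex ion per 1 ammonium.

NH4[Al(bipy)ClI2(N3)]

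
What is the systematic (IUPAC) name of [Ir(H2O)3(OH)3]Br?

triaquatrihydroxoiridium(IV) bromide

The 1 bromide counter-ion carries a total charge of -1, so each complex ion is 1+.
Ligand charges: 3×aqua (neutral), 3×hydroxo (-1 each); total -3. So Ir + (-3) = 1+, giving Ir = +4.
Ligands are named alphabetically: aqua before hydroxo.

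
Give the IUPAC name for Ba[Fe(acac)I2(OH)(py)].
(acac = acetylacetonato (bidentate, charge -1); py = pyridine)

The 1 barium counter-ion carries a total charge of +2, so each complex ion is 2−.
Ligand charges: 1×hydroxo (-1 each), 1×acetylacetonato (-1 each), 2×iodo (-1 each), 1×pyridine (neutral); total -4. So Fe + (-4) = 2−, giving Fe = +2.
Ligands are named alphabetically: acetylacetonato before hydroxo before iodo before pyridine.
The complex ion is anionic, so iron takes the -ate form ferrate(II).

barium (acetylacetonato)hydroxodiiodo(pyridine)ferrate(II)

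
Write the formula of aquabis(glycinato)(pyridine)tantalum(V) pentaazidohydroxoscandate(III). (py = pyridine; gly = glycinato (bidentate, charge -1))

[Ta(gly)2(H2O)(py)][Sc(N3)5(OH)]

Cation [Ta…]: ligand charges -2, Ta(V) ⇒ ion charge 3+.
Anion [Sc…]: ligand charges -6, Sc(III) ⇒ ion charge 3−.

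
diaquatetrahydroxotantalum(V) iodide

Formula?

Ligands: 4 hydroxo (OH, -1), 2 aqua (H2O, neutral). Ligand charge sum = -4.
With Ta in oxidation state +5, the complex ion is [Ta...]^1+.
Charge balance with iodide (-1) requires 1 complex ion per 1 iodide.

[Ta(H2O)2(OH)4]I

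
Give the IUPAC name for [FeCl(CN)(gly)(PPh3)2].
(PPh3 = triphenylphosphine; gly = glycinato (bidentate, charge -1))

There is no counter-ion, so the complex is neutral overall.
Ligand charges: 2×triphenylphosphine (neutral), 1×chloro (-1 each), 1×cyano (-1 each), 1×glycinato (-1 each); total -3. So Fe + (-3) = 0, giving Fe = +3.
Ligands are named alphabetically: chloro before cyano before glycinato before triphenylphosphine.

chlorocyano(glycinato)bis(triphenylphosphine)iron(III)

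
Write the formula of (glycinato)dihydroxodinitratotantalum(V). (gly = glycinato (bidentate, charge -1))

[Ta(gly)(NO3)2(OH)2]

Ligands: 2 hydroxo (OH, -1), 2 nitrato (NO3, -1), 1 glycinato (gly, -1). Ligand charge sum = -5.
With Ta in oxidation state +5, the complex ion is [Ta...].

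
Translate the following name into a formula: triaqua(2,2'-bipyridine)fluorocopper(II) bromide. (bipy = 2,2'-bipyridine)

[Cu(bipy)F(H2O)3]Br

Ligands: 1 fluoro (F, -1), 3 aqua (H2O, neutral), 1 2,2'-bipyridine (bipy, neutral). Ligand charge sum = -1.
Charge balance with bromide (-1) requires 1 complex ion per 1 bromide.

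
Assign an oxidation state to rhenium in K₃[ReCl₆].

+3

3 potassium outside the brackets (+1 each) → the complex ion is 3−.
Ligand charges: 6×Cl = -6; sum -6.
Re + (-6) = 3− ⇒ Re is +3.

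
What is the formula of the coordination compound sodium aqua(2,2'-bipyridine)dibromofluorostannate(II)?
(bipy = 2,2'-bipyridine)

Na[Sn(bipy)Br2F(H2O)]

Ligands: 2 bromo (Br, -1), 1 2,2'-bipyridine (bipy, neutral), 1 fluoro (F, -1), 1 aqua (H2O, neutral). Ligand charge sum = -3.
Charge balance with sodium (+1) requires 1 complex ion per 1 sodium.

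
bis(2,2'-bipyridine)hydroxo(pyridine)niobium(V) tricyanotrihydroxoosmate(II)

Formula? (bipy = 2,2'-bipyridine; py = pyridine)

[Nb(bipy)2(OH)(py)][Os(CN)3(OH)3]

Cation [Nb…]: ligand charges -1, Nb(V) ⇒ ion charge 4+.
Anion [Os…]: ligand charges -6, Os(II) ⇒ ion charge 4−.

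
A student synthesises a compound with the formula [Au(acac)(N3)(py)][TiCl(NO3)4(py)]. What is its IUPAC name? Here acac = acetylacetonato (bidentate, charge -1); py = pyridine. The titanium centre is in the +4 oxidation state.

Ti is given as +4; the anion's ligand charges sum to -5, so the complex anion is 1−.
A 1:1 salt means the cation carries the equal and opposite charge, 1+.
Cation: ligand charges sum to -2; for the ion to be 1+, Au = +3.

(acetylacetonato)azido(pyridine)gold(III) chlorotetranitrato(pyridine)titanate(IV)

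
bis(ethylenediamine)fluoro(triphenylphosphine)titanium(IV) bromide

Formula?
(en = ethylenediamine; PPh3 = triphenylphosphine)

[Ti(en)2F(PPh3)]Br3

Ligands: 2 ethylenediamine (en, neutral), 1 triphenylphosphine (PPh3, neutral), 1 fluoro (F, -1). Ligand charge sum = -1.
Charge balance with bromide (-1) requires 1 complex ion per 3 bromide.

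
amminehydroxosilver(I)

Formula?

Ligands: 1 ammine (NH3, neutral), 1 hydroxo (OH, -1). Ligand charge sum = -1.
With Ag in oxidation state +1, the complex ion is [Ag...].

[Ag(NH3)(OH)]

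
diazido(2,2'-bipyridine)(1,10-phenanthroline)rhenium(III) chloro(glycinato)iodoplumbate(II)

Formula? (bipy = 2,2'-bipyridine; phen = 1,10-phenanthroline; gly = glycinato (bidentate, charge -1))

Cation [Re…]: ligand charges -2, Re(III) ⇒ ion charge 1+.
Anion [Pb…]: ligand charges -3, Pb(II) ⇒ ion charge 1−.

[Re(bipy)(N3)2(phen)][PbCl(gly)I]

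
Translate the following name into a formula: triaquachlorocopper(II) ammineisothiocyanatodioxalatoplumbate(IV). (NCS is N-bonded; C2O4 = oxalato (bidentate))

[CuCl(H2O)3][Pb(C2O4)2(NCS)(NH3)]

Cation [Cu…]: ligand charges -1, Cu(II) ⇒ ion charge 1+.
Anion [Pb…]: ligand charges -5, Pb(IV) ⇒ ion charge 1−.
One 1+ cation balances one 1− anion.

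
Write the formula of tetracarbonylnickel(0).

Ligands: 4 carbonyl (CO, neutral). Ligand charge sum = 0.
With Ni in oxidation state 0, the complex ion is [Ni...].

[Ni(CO)4]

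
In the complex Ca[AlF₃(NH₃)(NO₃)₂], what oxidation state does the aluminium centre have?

1 calcium outside the brackets (+2 each) → the complex ion is 2−.
Ligand charges: 1×NH3 neutral; 3×F = -3; 2×NO3 = -2; sum -5.
Al + (-5) = 2− ⇒ Al is +3.

+3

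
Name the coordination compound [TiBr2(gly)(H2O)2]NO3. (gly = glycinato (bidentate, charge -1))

The 1 nitrate counter-ion carries a total charge of -1, so each complex ion is 1+.
Ligand charges: 2×aqua (neutral), 2×bromo (-1 each), 1×glycinato (-1 each); total -3. So Ti + (-3) = 1+, giving Ti = +4.
Ligands are named alphabetically: aqua before bromo before glycinato.

diaquadibromo(glycinato)titanium(IV) nitrate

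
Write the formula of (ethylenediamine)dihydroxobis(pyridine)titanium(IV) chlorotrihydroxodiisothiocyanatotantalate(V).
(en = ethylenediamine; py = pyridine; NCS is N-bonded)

[Ti(en)(OH)2(py)2][TaCl(NCS)2(OH)3]2

Cation [Ti…]: ligand charges -2, Ti(IV) ⇒ ion charge 2+.
Anion [Ta…]: ligand charges -6, Ta(V) ⇒ ion charge 1−.
One 2+ cation requires 2 of the 1− anion.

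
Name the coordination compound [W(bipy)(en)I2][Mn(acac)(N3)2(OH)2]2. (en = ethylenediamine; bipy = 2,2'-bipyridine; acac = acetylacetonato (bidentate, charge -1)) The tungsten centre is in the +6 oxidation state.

Both ions are complex: the cation is named first with the plain metal name, the anion second with the -ate form; each ion's ligands are alphabetised independently.
W is given as +6; the cation's ligand charges sum to -2, so the complex cation is 4+.
With 2 anions per cation, each anion must be 4/2 = 2−.
Anion: ligand charges sum to -5; for the ion to be 2−, Mn = +3.

(2,2'-bipyridine)(ethylenediamine)diiodotungsten(VI) (acetylacetonato)diazidodihydroxomanganate(III)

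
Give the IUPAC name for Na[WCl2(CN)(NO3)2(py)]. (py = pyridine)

sodium dichlorocyanodinitrato(pyridine)tungstate(IV)

The 1 sodium counter-ion carries a total charge of +1, so each complex ion is 1−.
Ligand charges: 2×nitrato (-1 each), 2×chloro (-1 each), 1×cyano (-1 each), 1×pyridine (neutral); total -5. So W + (-5) = 1−, giving W = +4.
Ligands are named alphabetically: chloro before cyano before nitrato before pyridine.
The complex ion is anionic, so tungsten takes the -ate form tungstate(IV).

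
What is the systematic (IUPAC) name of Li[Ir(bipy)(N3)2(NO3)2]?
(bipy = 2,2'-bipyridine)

The 1 lithium counter-ion carries a total charge of +1, so each complex ion is 1−.
Ligand charges: 1×2,2'-bipyridine (neutral), 2×azido (-1 each), 2×nitrato (-1 each); total -4. So Ir + (-4) = 1−, giving Ir = +3.
Ligands are named alphabetically: azido before bipyridine before nitrato.
The complex ion is anionic, so iridium takes the -ate form iridate(III).

lithium diazido(2,2'-bipyridine)dinitratoiridate(III)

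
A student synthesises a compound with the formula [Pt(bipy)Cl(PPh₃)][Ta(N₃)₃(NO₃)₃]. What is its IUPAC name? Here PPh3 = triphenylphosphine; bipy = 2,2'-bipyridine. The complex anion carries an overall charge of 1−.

Both ions are complex: the cation is named first with the plain metal name, the anion second with the -ate form; each ion's ligands are alphabetised independently.
The complex anion is given as 1−; its ligand charges sum to -6, so Ta = +5.
A 1:1 salt means the cation carries the equal and opposite charge, 1+.
Cation: ligand charges sum to -1; for the ion to be 1+, Pt = +2.

(2,2'-bipyridine)chloro(triphenylphosphine)platinum(II) triazidotrinitratotantalate(V)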